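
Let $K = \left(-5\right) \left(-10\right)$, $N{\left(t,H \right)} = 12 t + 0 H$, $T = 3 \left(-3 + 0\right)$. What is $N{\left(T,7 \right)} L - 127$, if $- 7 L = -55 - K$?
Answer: $-1747$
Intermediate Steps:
$T = -9$ ($T = 3 \left(-3\right) = -9$)
$N{\left(t,H \right)} = 12 t$ ($N{\left(t,H \right)} = 12 t + 0 = 12 t$)
$K = 50$
$L = 15$ ($L = - \frac{-55 - 50}{7} = \left(- \frac{1}{7}\right) \left(-105\right) = 15$)
$N{\left(T,7 \right)} L - 127 = 12 \left(-9\right) 15 - 127 = \left(-108\right) 15 - 127 = -1620 - 127 = -1747$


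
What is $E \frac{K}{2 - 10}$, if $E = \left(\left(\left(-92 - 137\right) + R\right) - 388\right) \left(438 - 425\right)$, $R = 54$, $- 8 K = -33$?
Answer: $\frac{241527}{64} \approx 3773.9$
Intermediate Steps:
$K = \frac{33}{8}$ ($K = \left(- \frac{1}{8}\right) \left(-33\right) = \frac{33}{8} \approx 4.125$)
$E = -7319$ ($E = \left(\left(\left(-92 - 137\right) + 54\right) - 388\right) \left(438 - 425\right) = \left(\left(-229 + 54\right) - 388\right) 13 = \left(-175 - 388\right) 13 = \left(-563\right) 13 = -7319$)
$E \frac{K}{2 - 10} = - 7319 \frac{33}{8 \left(2 - 10\right)} = - 7319 \frac{33}{8 \left(-8\right)} = - 7319 \cdot \frac{33}{8} \left(- \frac{1}{8}\right) = \left(-7319\right) \left(- \frac{33}{64}\right) = \frac{241527}{64}$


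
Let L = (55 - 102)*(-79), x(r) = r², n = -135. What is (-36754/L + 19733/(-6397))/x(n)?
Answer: -6561361/9210240675 ≈ -0.00071240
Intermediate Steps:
L = 3713 (L = -47*(-79) = 3713)
(-36754/L + 19733/(-6397))/x(n) = (-36754/3713 + 19733/(-6397))/((-135)²) = (-36754*1/3713 + 19733*(-1/6397))/18225 = (-782/79 - 19733/6397)*(1/18225) = -6561361/505363*1/18225 = -6561361/9210240675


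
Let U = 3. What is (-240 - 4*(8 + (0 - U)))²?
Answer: 67600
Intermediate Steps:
(-240 - 4*(8 + (0 - U)))² = (-240 - 4*(8 + (0 - 1*3)))² = (-240 - 4*(8 + (0 - 3)))² = (-240 - 4*(8 - 3))² = (-240 - 4*5)² = (-240 - 20)² = (-260)² = 67600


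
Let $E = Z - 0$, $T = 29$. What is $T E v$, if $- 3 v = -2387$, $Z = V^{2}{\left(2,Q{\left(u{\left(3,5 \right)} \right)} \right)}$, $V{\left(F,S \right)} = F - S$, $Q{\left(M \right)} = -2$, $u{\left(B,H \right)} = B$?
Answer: $\frac{1107568}{3} \approx 3.6919 \cdot 10^{5}$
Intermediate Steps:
$Z = 16$ ($Z = \left(2 - -2\right)^{2} = \left(2 + 2\right)^{2} = 4^{2} = 16$)
$v = \frac{2387}{3}$ ($v = \left(- \frac{1}{3}\right) \left(-2387\right) = \frac{2387}{3} \approx 795.67$)
$E = 16$ ($E = 16 - 0 = 16 + 0 = 16$)
$T E v = 29 \cdot 16 \cdot \frac{2387}{3} = 464 \cdot \frac{2387}{3} = \frac{1107568}{3}$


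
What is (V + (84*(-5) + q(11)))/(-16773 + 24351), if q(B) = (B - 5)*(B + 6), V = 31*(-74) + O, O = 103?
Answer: -2509/7578 ≈ -0.33109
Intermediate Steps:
V = -2191 (V = 31*(-74) + 103 = -2294 + 103 = -2191)
q(B) = (-5 + B)*(6 + B)
(V + (84*(-5) + q(11)))/(-16773 + 24351) = (-2191 + (84*(-5) + (-30 + 11 + 11²)))/(-16773 + 24351) = (-2191 + (-420 + (-30 + 11 + 121)))/7578 = (-2191 + (-420 + 102))*(1/7578) = (-2191 - 318)*(1/7578) = -2509*1/7578 = -2509/7578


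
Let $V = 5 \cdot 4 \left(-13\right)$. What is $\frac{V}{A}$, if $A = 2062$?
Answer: $- \frac{130}{1031} \approx -0.12609$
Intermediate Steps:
$V = -260$ ($V = 20 \left(-13\right) = -260$)
$\frac{V}{A} = - \frac{260}{2062} = \left(-260\right) \frac{1}{2062} = - \frac{130}{1031}$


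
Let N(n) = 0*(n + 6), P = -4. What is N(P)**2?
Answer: 0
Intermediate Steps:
N(n) = 0 (N(n) = 0*(6 + n) = 0)
N(P)**2 = 0**2 = 0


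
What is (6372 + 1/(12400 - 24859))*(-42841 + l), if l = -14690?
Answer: -1522438001219/4153 ≈ -3.6659e+8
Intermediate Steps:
(6372 + 1/(12400 - 24859))*(-42841 + l) = (6372 + 1/(12400 - 24859))*(-42841 - 14690) = (6372 + 1/(-12459))*(-57531) = (6372 - 1/12459)*(-57531) = (79388747/12459)*(-57531) = -1522438001219/4153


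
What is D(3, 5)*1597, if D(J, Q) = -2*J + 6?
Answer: 0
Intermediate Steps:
D(J, Q) = 6 - 2*J
D(3, 5)*1597 = (6 - 2*3)*1597 = (6 - 6)*1597 = 0*1597 = 0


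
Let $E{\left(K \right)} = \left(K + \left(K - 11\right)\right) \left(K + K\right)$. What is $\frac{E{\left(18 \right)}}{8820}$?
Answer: $\frac{5}{49} \approx 0.10204$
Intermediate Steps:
$E{\left(K \right)} = 2 K \left(-11 + 2 K\right)$ ($E{\left(K \right)} = \left(K + \left(K - 11\right)\right) 2 K = \left(K + \left(-11 + K\right)\right) 2 K = \left(-11 + 2 K\right) 2 K = 2 K \left(-11 + 2 K\right)$)
$\frac{E{\left(18 \right)}}{8820} = \frac{2 \cdot 18 \left(-11 + 2 \cdot 18\right)}{8820} = 2 \cdot 18 \left(-11 + 36\right) \frac{1}{8820} = 2 \cdot 18 \cdot 25 \cdot \frac{1}{8820} = 900 \cdot \frac{1}{8820} = \frac{5}{49}$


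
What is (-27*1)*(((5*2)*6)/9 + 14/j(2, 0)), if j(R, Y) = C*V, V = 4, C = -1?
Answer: -171/2 ≈ -85.500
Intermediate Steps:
j(R, Y) = -4 (j(R, Y) = -1*4 = -4)
(-27*1)*(((5*2)*6)/9 + 14/j(2, 0)) = (-27*1)*(((5*2)*6)/9 + 14/(-4)) = -27*((10*6)*(1/9) + 14*(-1/4)) = -27*(60*(1/9) - 7/2) = -27*(20/3 - 7/2) = -27*19/6 = -171/2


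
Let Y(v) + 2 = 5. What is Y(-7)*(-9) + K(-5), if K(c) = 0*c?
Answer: -27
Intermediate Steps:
K(c) = 0
Y(v) = 3 (Y(v) = -2 + 5 = 3)
Y(-7)*(-9) + K(-5) = 3*(-9) + 0 = -27 + 0 = -27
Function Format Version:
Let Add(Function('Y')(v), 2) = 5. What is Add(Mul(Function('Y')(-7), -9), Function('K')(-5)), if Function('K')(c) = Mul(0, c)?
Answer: -27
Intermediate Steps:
Function('K')(c) = 0
Function('Y')(v) = 3 (Function('Y')(v) = Add(-2, 5) = 3)
Add(Mul(Function('Y')(-7), -9), Function('K')(-5)) = Add(Mul(3, -9), 0) = Add(-27, 0) = -27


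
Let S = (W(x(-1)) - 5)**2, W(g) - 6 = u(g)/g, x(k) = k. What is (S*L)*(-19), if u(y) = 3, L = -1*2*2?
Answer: 304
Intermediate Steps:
L = -4 (L = -2*2 = -4)
W(g) = 6 + 3/g
S = 4 (S = ((6 + 3/(-1)) - 5)**2 = ((6 + 3*(-1)) - 5)**2 = ((6 - 3) - 5)**2 = (3 - 5)**2 = (-2)**2 = 4)
(S*L)*(-19) = (4*(-4))*(-19) = -16*(-19) = 304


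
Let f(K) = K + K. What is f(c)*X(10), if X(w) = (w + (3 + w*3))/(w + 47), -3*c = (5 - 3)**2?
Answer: -344/171 ≈ -2.0117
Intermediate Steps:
c = -4/3 (c = -(5 - 3)**2/3 = -1/3*2**2 = -1/3*4 = -4/3 ≈ -1.3333)
f(K) = 2*K
X(w) = (3 + 4*w)/(47 + w) (X(w) = (w + (3 + 3*w))/(47 + w) = (3 + 4*w)/(47 + w))
f(c)*X(10) = (2*(-4/3))*((3 + 4*10)/(47 + 10)) = -8*(3 + 40)/(3*57) = -8*43/171 = -8/3*43/57 = -344/171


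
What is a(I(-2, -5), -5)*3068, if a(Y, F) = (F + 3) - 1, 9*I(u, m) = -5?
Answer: -9204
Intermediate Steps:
I(u, m) = -5/9 (I(u, m) = (⅑)*(-5) = -5/9)
a(Y, F) = 2 + F (a(Y, F) = (3 + F) - 1 = 2 + F)
a(I(-2, -5), -5)*3068 = (2 - 5)*3068 = -3*3068 = -9204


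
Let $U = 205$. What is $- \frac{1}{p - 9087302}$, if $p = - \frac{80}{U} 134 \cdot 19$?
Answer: $\frac{41}{372620118} \approx 1.1003 \cdot 10^{-7}$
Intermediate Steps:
$p = - \frac{40736}{41}$ ($p = - \frac{80}{205} \cdot 134 \cdot 19 = \left(-80\right) \frac{1}{205} \cdot 134 \cdot 19 = \left(- \frac{16}{41}\right) 134 \cdot 19 = \left(- \frac{2144}{41}\right) 19 = - \frac{40736}{41} \approx -993.56$)
$- \frac{1}{p - 9087302} = - \frac{1}{- \frac{40736}{41} - 9087302} = - \frac{1}{- \frac{372620118}{41}} = \left(-1\right) \left(- \frac{41}{372620118}\right) = \frac{41}{372620118}$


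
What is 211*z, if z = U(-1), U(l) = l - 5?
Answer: -1266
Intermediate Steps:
U(l) = -5 + l
z = -6 (z = -5 - 1 = -6)
211*z = 211*(-6) = -1266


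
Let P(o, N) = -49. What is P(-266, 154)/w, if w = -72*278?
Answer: 49/20016 ≈ 0.0024480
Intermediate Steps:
w = -20016
P(-266, 154)/w = -49/(-20016) = -49*(-1/20016) = 49/20016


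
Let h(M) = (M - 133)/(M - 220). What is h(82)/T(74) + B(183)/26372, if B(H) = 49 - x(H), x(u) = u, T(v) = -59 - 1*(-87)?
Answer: 68933/8491784 ≈ 0.0081176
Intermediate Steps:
h(M) = (-133 + M)/(-220 + M)
T(v) = 28 (T(v) = -59 + 87 = 28)
B(H) = 49 - H
h(82)/T(74) + B(183)/26372 = ((-133 + 82)/(-220 + 82))/28 + (49 - 1*183)/26372 = (-51/(-138))*(1/28) + (49 - 183)*(1/26372) = -1/138*(-51)*(1/28) - 134*1/26372 = (17/46)*(1/28) - 67/13186 = 17/1288 - 67/13186 = 68933/8491784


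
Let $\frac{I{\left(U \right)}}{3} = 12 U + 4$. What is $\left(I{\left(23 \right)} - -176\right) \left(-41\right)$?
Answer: $-41656$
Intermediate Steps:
$I{\left(U \right)} = 12 + 36 U$ ($I{\left(U \right)} = 3 \left(12 U + 4\right) = 3 \left(4 + 12 U\right) = 12 + 36 U$)
$\left(I{\left(23 \right)} - -176\right) \left(-41\right) = \left(\left(12 + 36 \cdot 23\right) - -176\right) \left(-41\right) = \left(\left(12 + 828\right) + 176\right) \left(-41\right) = \left(840 + 176\right) \left(-41\right) = 1016 \left(-41\right) = -41656$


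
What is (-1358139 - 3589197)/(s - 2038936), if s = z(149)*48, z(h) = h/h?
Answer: 618417/254861 ≈ 2.4265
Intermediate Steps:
z(h) = 1
s = 48 (s = 1*48 = 48)
(-1358139 - 3589197)/(s - 2038936) = (-1358139 - 3589197)/(48 - 2038936) = -4947336/(-2038888) = -4947336*(-1/2038888) = 618417/254861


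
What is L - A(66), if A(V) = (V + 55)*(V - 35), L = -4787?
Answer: -8538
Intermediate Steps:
A(V) = (-35 + V)*(55 + V) (A(V) = (55 + V)*(-35 + V) = (-35 + V)*(55 + V))
L - A(66) = -4787 - (-1925 + 66**2 + 20*66) = -4787 - (-1925 + 4356 + 1320) = -4787 - 1*3751 = -4787 - 3751 = -8538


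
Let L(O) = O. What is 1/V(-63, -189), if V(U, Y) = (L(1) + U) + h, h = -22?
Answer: -1/84 ≈ -0.011905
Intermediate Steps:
V(U, Y) = -21 + U (V(U, Y) = (1 + U) - 22 = -21 + U)
1/V(-63, -189) = 1/(-21 - 63) = 1/(-84) = -1/84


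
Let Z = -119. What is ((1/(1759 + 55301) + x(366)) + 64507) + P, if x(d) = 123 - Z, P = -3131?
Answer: 3515923081/57060 ≈ 61618.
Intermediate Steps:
x(d) = 242 (x(d) = 123 - 1*(-119) = 123 + 119 = 242)
((1/(1759 + 55301) + x(366)) + 64507) + P = ((1/(1759 + 55301) + 242) + 64507) - 3131 = ((1/57060 + 242) + 64507) - 3131 = (13808521/57060 + 64507) - 3131 = 3694577941/57060 - 3131 = 3515923081/57060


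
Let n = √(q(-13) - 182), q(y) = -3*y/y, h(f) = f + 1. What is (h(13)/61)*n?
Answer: 14*I*√185/61 ≈ 3.1217*I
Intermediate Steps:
h(f) = 1 + f
q(y) = -3 (q(y) = -3*1 = -3)
n = I*√185 (n = √(-3 - 182) = √(-185) = I*√185 ≈ 13.601*I)
(h(13)/61)*n = ((1 + 13)/61)*(I*√185) = (14*(1/61))*(I*√185) = 14*(I*√185)/61 = 14*I*√185/61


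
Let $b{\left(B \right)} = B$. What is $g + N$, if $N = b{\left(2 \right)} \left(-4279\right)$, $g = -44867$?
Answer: $-53425$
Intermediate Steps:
$N = -8558$ ($N = 2 \left(-4279\right) = -8558$)
$g + N = -44867 - 8558 = -53425$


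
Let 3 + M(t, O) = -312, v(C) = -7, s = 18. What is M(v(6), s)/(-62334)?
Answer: 35/6926 ≈ 0.0050534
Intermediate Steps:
M(t, O) = -315 (M(t, O) = -3 - 312 = -315)
M(v(6), s)/(-62334) = -315/(-62334) = -315*(-1/62334) = 35/6926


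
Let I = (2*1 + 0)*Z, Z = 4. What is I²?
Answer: 64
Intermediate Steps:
I = 8 (I = (2*1 + 0)*4 = (2 + 0)*4 = 2*4 = 8)
I² = 8² = 64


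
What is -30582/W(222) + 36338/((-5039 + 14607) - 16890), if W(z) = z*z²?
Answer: -11049992323/2225287596 ≈ -4.9656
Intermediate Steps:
W(z) = z³
-30582/W(222) + 36338/((-5039 + 14607) - 16890) = -30582/(222³) + 36338/((-5039 + 14607) - 16890) = -30582/10941048 + 36338/(9568 - 16890) = -30582*1/10941048 + 36338/(-7322) = -1699/607836 + 36338*(-1/7322) = -1699/607836 - 18169/3661 = -11049992323/2225287596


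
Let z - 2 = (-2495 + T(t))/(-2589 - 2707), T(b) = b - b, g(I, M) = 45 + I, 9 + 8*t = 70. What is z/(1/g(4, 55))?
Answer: 641263/5296 ≈ 121.08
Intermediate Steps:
t = 61/8 (t = -9/8 + (⅛)*70 = -9/8 + 35/4 = 61/8 ≈ 7.6250)
T(b) = 0
z = 13087/5296 (z = 2 + (-2495 + 0)/(-2589 - 2707) = 2 - 2495/(-5296) = 2 - 2495*(-1/5296) = 2 + 2495/5296 = 13087/5296 ≈ 2.4711)
z/(1/g(4, 55)) = 13087/(5296*(1/(45 + 4))) = 13087/(5296*(1/49)) = (13087/5296)*49 = 641263/5296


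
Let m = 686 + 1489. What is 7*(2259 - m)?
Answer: 588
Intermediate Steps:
m = 2175
7*(2259 - m) = 7*(2259 - 1*2175) = 7*(2259 - 2175) = 7*84 = 588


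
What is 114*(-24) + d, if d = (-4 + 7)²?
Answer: -2727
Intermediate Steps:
d = 9 (d = 3² = 9)
114*(-24) + d = 114*(-24) + 9 = -2736 + 9 = -2727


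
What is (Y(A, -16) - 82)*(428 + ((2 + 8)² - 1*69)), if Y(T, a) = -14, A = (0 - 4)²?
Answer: -44064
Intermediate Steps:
A = 16 (A = (-4)² = 16)
(Y(A, -16) - 82)*(428 + ((2 + 8)² - 1*69)) = (-14 - 82)*(428 + ((2 + 8)² - 1*69)) = -96*(428 + (10² - 69)) = -96*(428 + (100 - 69)) = -96*(428 + 31) = -96*459 = -44064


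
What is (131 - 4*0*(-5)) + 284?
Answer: 415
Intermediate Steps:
(131 - 4*0*(-5)) + 284 = (131 + 0*(-5)) + 284 = (131 + 0) + 284 = 131 + 284 = 415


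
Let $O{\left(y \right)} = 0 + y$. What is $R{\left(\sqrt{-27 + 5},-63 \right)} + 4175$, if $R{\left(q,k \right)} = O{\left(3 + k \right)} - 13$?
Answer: $4102$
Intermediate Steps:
$O{\left(y \right)} = y$
$R{\left(q,k \right)} = -10 + k$ ($R{\left(q,k \right)} = \left(3 + k\right) - 13 = -10 + k$)
$R{\left(\sqrt{-27 + 5},-63 \right)} + 4175 = \left(-10 - 63\right) + 4175 = -73 + 4175 = 4102$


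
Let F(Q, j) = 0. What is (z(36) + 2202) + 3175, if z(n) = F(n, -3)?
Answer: 5377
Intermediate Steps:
z(n) = 0
(z(36) + 2202) + 3175 = (0 + 2202) + 3175 = 2202 + 3175 = 5377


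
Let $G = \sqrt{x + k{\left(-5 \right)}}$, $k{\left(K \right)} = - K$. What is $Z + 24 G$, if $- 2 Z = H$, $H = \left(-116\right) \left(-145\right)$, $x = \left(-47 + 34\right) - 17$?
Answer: $-8410 + 120 i \approx -8410.0 + 120.0 i$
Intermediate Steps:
$x = -30$ ($x = -13 - 17 = -30$)
$H = 16820$
$G = 5 i$ ($G = \sqrt{-30 - -5} = \sqrt{-30 + 5} = \sqrt{-25} = 5 i \approx 5.0 i$)
$Z = -8410$ ($Z = \left(- \frac{1}{2}\right) 16820 = -8410$)
$Z + 24 G = -8410 + 24 \cdot 5 i = -8410 + 120 i$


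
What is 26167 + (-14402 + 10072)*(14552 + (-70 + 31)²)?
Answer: -69569923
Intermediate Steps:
26167 + (-14402 + 10072)*(14552 + (-70 + 31)²) = 26167 - 4330*(14552 + (-39)²) = 26167 - 4330*(14552 + 1521) = 26167 - 4330*16073 = 26167 - 69596090 = -69569923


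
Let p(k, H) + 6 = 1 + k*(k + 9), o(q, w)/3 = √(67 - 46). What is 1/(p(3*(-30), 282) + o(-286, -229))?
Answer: 7285/53071036 - 3*√21/53071036 ≈ 0.00013701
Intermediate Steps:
o(q, w) = 3*√21 (o(q, w) = 3*√(67 - 46) = 3*√21)
p(k, H) = -5 + k*(9 + k) (p(k, H) = -6 + (1 + k*(k + 9)) = -6 + (1 + k*(9 + k)) = -5 + k*(9 + k))
1/(p(3*(-30), 282) + o(-286, -229)) = 1/((-5 + (3*(-30))² + 9*(3*(-30))) + 3*√21) = 1/((-5 + (-90)² + 9*(-90)) + 3*√21) = 1/((-5 + 8100 - 810) + 3*√21) = 1/(7285 + 3*√21)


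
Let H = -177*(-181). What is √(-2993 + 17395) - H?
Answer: -32037 + √14402 ≈ -31917.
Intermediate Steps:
H = 32037
√(-2993 + 17395) - H = √(-2993 + 17395) - 1*32037 = √14402 - 32037 = -32037 + √14402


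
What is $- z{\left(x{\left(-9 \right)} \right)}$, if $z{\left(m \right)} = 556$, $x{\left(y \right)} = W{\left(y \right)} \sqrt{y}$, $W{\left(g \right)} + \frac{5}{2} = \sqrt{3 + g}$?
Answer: $-556$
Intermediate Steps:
$W{\left(g \right)} = - \frac{5}{2} + \sqrt{3 + g}$
$x{\left(y \right)} = \sqrt{y} \left(- \frac{5}{2} + \sqrt{3 + y}\right)$ ($x{\left(y \right)} = \left(- \frac{5}{2} + \sqrt{3 + y}\right) \sqrt{y} = \sqrt{y} \left(- \frac{5}{2} + \sqrt{3 + y}\right)$)
$- z{\left(x{\left(-9 \right)} \right)} = \left(-1\right) 556 = -556$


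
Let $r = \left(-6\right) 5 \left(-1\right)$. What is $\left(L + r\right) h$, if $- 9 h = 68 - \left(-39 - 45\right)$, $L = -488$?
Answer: $\frac{69616}{9} \approx 7735.1$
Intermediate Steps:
$r = 30$ ($r = \left(-30\right) \left(-1\right) = 30$)
$h = - \frac{152}{9}$ ($h = - \frac{68 - \left(-39 - 45\right)}{9} = - \frac{68 - -84}{9} = - \frac{68 + 84}{9} = \left(- \frac{1}{9}\right) 152 = - \frac{152}{9} \approx -16.889$)
$\left(L + r\right) h = \left(-488 + 30\right) \left(- \frac{152}{9}\right) = \left(-458\right) \left(- \frac{152}{9}\right) = \frac{69616}{9}$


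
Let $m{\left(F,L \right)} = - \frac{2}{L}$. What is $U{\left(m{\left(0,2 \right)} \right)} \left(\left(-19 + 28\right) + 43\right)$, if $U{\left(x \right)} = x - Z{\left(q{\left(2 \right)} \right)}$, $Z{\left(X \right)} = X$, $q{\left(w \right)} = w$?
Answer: $-156$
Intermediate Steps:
$U{\left(x \right)} = -2 + x$ ($U{\left(x \right)} = x - 2 = -2 + x$)
$U{\left(m{\left(0,2 \right)} \right)} \left(\left(-19 + 28\right) + 43\right) = \left(-2 - \frac{2}{2}\right) \left(\left(-19 + 28\right) + 43\right) = \left(-2 - 1\right) \left(9 + 43\right) = \left(-2 - 1\right) 52 = \left(-3\right) 52 = -156$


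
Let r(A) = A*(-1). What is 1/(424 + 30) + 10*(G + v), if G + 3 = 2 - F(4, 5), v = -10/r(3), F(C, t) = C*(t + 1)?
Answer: -295097/1362 ≈ -216.66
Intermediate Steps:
F(C, t) = C*(1 + t)
r(A) = -A
v = 10/3 (v = -10/((-1*3)) = -10/(-3) = -10*(-⅓) = 10/3 ≈ 3.3333)
G = -25 (G = -3 + (2 - 4*(1 + 5)) = -3 + (2 - 4*6) = -3 + (2 - 1*24) = -3 + (2 - 24) = -3 - 22 = -25)
1/(424 + 30) + 10*(G + v) = 1/(424 + 30) + 10*(-25 + 10/3) = 1/454 + 10*(-65/3) = 1/454 - 650/3 = -295097/1362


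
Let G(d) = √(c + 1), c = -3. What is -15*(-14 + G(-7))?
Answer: 210 - 15*I*√2 ≈ 210.0 - 21.213*I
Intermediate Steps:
G(d) = I*√2 (G(d) = √(-3 + 1) = √(-2) = I*√2)
-15*(-14 + G(-7)) = -15*(-14 + I*√2) = 210 - 15*I*√2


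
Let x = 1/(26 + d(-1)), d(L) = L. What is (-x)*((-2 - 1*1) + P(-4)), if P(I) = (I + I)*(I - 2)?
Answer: -9/5 ≈ -1.8000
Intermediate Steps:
P(I) = 2*I*(-2 + I) (P(I) = (2*I)*(-2 + I) = 2*I*(-2 + I))
x = 1/25 (x = 1/(26 - 1) = 1/25 ≈ 0.040000)
(-x)*((-2 - 1*1) + P(-4)) = (-1*1/25)*((-2 - 1*1) + 2*(-4)*(-2 - 4)) = -((-2 - 1) + 2*(-4)*(-6))/25 = -(-3 + 48)/25 = -1/25*45 = -9/5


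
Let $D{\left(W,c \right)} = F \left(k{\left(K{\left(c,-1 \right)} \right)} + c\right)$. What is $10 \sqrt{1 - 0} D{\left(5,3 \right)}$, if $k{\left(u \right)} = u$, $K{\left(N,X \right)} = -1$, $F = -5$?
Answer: $-100$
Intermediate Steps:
$D{\left(W,c \right)} = 5 - 5 c$ ($D{\left(W,c \right)} = - 5 \left(-1 + c\right) = 5 - 5 c$)
$10 \sqrt{1 - 0} D{\left(5,3 \right)} = 10 \sqrt{1 - 0} \left(5 - 15\right) = 10 \sqrt{1 + 0} \left(5 - 15\right) = 10 \sqrt{1} \left(-10\right) = 10 \cdot 1 \left(-10\right) = 10 \left(-10\right) = -100$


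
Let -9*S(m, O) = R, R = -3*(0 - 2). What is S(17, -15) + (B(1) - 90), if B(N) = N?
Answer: -269/3 ≈ -89.667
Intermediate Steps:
R = 6 (R = -3*(-2) = 6)
S(m, O) = -2/3 (S(m, O) = -1/9*6 = -2/3)
S(17, -15) + (B(1) - 90) = -2/3 + (1 - 90) = -2/3 - 89 = -269/3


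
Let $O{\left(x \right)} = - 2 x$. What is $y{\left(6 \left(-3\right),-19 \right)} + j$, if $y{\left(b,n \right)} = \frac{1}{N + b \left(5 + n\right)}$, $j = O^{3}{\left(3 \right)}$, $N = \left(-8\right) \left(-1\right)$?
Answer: $- \frac{56159}{260} \approx -216.0$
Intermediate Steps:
$N = 8$
$j = -216$ ($j = \left(\left(-2\right) 3\right)^{3} = \left(-6\right)^{3} = -216$)
$y{\left(b,n \right)} = \frac{1}{8 + b \left(5 + n\right)}$
$y{\left(6 \left(-3\right),-19 \right)} + j = \frac{1}{8 + 5 \cdot 6 \left(-3\right) + 6 \left(-3\right) \left(-19\right)} - 216 = \frac{1}{8 + 5 \left(-18\right) - -342} - 216 = \frac{1}{8 - 90 + 342} - 216 = \frac{1}{260} - 216 = - \frac{56159}{260}$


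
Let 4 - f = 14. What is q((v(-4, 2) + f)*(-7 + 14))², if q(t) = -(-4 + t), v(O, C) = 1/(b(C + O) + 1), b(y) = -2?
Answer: 6561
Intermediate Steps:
f = -10 (f = 4 - 1*14 = 4 - 14 = -10)
v(O, C) = -1 (v(O, C) = 1/(-2 + 1) = 1/(-1) = -1)
q(t) = 4 - t
q((v(-4, 2) + f)*(-7 + 14))² = (4 - (-1 - 10)*(-7 + 14))² = (4 - (-11)*7)² = (4 - 1*(-77))² = (4 + 77)² = 81² = 6561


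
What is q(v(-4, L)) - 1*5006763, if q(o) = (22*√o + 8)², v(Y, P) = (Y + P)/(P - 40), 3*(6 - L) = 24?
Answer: -35046409/7 + 352*√7/7 ≈ -5.0065e+6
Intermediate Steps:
L = -2 (L = 6 - ⅓*24 = 6 - 8 = -2)
v(Y, P) = (P + Y)/(-40 + P)
q(o) = (8 + 22*√o)²
q(v(-4, L)) - 1*5006763 = 4*(4 + 11*√((-2 - 4)/(-40 - 2)))² - 1*5006763 = 4*(4 + 11*√(-6/(-42)))² - 5006763 = 4*(4 + 11*√(-1/42*(-6)))² - 5006763 = 4*(4 + 11*√(⅐))² - 5006763 = 4*(4 + 11*(√7/7))² - 5006763 = 4*(4 + 11*√7/7)² - 5006763 = -5006763 + 4*(4 + 11*√7/7)²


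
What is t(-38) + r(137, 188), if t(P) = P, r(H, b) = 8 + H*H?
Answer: 18739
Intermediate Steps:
r(H, b) = 8 + H**2
t(-38) + r(137, 188) = -38 + (8 + 137**2) = -38 + (8 + 18769) = -38 + 18777 = 18739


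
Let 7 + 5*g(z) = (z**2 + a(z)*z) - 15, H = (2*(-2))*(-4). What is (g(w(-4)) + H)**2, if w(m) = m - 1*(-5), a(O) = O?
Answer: 144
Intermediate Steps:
w(m) = 5 + m (w(m) = m + 5 = 5 + m)
H = 16 (H = -4*(-4) = 16)
g(z) = -22/5 + 2*z**2/5 (g(z) = -7/5 + ((z**2 + z*z) - 15)/5 = -7/5 + ((z**2 + z**2) - 15)/5 = -7/5 + (2*z**2 - 15)/5 = -7/5 + (-15 + 2*z**2)/5 = -7/5 + (-3 + 2*z**2/5) = -22/5 + 2*z**2/5)
(g(w(-4)) + H)**2 = ((-22/5 + 2*(5 - 4)**2/5) + 16)**2 = ((-22/5 + (2/5)*1**2) + 16)**2 = ((-22/5 + (2/5)*1) + 16)**2 = ((-22/5 + 2/5) + 16)**2 = (-4 + 16)**2 = 12**2 = 144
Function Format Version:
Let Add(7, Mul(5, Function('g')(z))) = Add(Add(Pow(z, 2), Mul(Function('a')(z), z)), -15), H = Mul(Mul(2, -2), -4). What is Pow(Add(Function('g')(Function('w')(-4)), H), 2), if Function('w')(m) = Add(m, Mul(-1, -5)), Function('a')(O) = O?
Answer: 144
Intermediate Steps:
Function('w')(m) = Add(5, m) (Function('w')(m) = Add(m, 5) = Add(5, m))
H = 16 (H = Mul(-4, -4) = 16)
Function('g')(z) = Add(Rational(-22, 5), Mul(Rational(2, 5), Pow(z, 2))) (Function('g')(z) = Add(Rational(-7, 5), Mul(Rational(1, 5), Add(Add(Pow(z, 2), Mul(z, z)), -15))) = Add(Rational(-7, 5), Mul(Rational(1, 5), Add(Add(Pow(z, 2), Pow(z, 2)), -15))) = Add(Rational(-7, 5), Mul(Rational(1, 5), Add(Mul(2, Pow(z, 2)), -15))) = Add(Rational(-7, 5), Mul(Rational(1, 5), Add(-15, Mul(2, Pow(z, 2))))) = Add(Rational(-7, 5), Add(-3, Mul(Rational(2, 5), Pow(z, 2)))) = Add(Rational(-22, 5), Mul(Rational(2, 5), Pow(z, 2))))
Pow(Add(Function('g')(Function('w')(-4)), H), 2) = Pow(Add(Add(Rational(-22, 5), Mul(Rational(2, 5), Pow(Add(5, -4), 2))), 16), 2) = Pow(Add(Add(Rational(-22, 5), Mul(Rational(2, 5), Pow(1, 2))), 16), 2) = Pow(Add(Add(Rational(-22, 5), Mul(Rational(2, 5), 1)), 16), 2) = Pow(Add(Add(Rational(-22, 5), Rational(2, 5)), 16), 2) = Pow(Add(-4, 16), 2) = Pow(12, 2) = 144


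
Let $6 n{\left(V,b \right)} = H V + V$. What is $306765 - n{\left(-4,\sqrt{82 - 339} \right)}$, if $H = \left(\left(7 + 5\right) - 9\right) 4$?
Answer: $\frac{920321}{3} \approx 3.0677 \cdot 10^{5}$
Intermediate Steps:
$H = 12$ ($H = \left(12 - 9\right) 4 = 3 \cdot 4 = 12$)
$n{\left(V,b \right)} = \frac{13 V}{6}$ ($n{\left(V,b \right)} = \frac{12 V + V}{6} = \frac{13 V}{6}$)
$306765 - n{\left(-4,\sqrt{82 - 339} \right)} = 306765 - \frac{13}{6} \left(-4\right) = 306765 - - \frac{26}{3} = 306765 + \frac{26}{3} = \frac{920321}{3}$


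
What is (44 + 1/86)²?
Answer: 14326225/7396 ≈ 1937.0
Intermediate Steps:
(44 + 1/86)² = (3785/86)² = 14326225/7396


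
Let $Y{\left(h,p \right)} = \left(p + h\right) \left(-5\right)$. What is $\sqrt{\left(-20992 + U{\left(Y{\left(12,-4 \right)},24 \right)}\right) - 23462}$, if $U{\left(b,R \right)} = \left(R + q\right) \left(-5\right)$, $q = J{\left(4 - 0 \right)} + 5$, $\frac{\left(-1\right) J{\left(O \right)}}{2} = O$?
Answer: $3 i \sqrt{4951} \approx 211.09 i$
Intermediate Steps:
$J{\left(O \right)} = - 2 O$
$q = -3$ ($q = - 2 \left(4 - 0\right) + 5 = - 2 \left(4 + 0\right) + 5 = \left(-2\right) 4 + 5 = -8 + 5 = -3$)
$Y{\left(h,p \right)} = - 5 h - 5 p$ ($Y{\left(h,p \right)} = \left(h + p\right) \left(-5\right) = - 5 h - 5 p$)
$U{\left(b,R \right)} = 15 - 5 R$ ($U{\left(b,R \right)} = \left(R - 3\right) \left(-5\right) = \left(-3 + R\right) \left(-5\right) = 15 - 5 R$)
$\sqrt{\left(-20992 + U{\left(Y{\left(12,-4 \right)},24 \right)}\right) - 23462} = \sqrt{\left(-20992 + \left(15 - 120\right)\right) - 23462} = \sqrt{\left(-20992 - 105\right) - 23462} = \sqrt{-21097 - 23462} = \sqrt{-44559} = 3 i \sqrt{4951}$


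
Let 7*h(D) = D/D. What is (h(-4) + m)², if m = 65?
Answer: 207936/49 ≈ 4243.6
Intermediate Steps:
h(D) = ⅐ (h(D) = (D/D)/7 = (⅐)*1 = ⅐)
(h(-4) + m)² = (⅐ + 65)² = (456/7)² = 207936/49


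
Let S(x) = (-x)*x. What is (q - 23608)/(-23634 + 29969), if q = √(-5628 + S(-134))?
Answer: -23608/6335 + 4*I*√1474/6335 ≈ -3.7266 + 0.024242*I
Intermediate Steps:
S(x) = -x²
q = 4*I*√1474 (q = √(-5628 - 1*(-134)²) = √(-5628 - 1*17956) = √(-5628 - 17956) = √(-23584) = 4*I*√1474 ≈ 153.57*I)
(q - 23608)/(-23634 + 29969) = (4*I*√1474 - 23608)/(-23634 + 29969) = (-23608 + 4*I*√1474)/6335 = (-23608 + 4*I*√1474)*(1/6335) = -23608/6335 + 4*I*√1474/6335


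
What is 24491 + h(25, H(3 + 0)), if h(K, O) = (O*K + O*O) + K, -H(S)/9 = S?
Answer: 24570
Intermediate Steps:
H(S) = -9*S
h(K, O) = K + O² + K*O (h(K, O) = (K*O + O²) + K = (O² + K*O) + K = K + O² + K*O)
24491 + h(25, H(3 + 0)) = 24491 + (25 + (-9*(3 + 0))² + 25*(-9*(3 + 0))) = 24491 + (25 + (-9*3)² + 25*(-9*3)) = 24491 + (25 + (-27)² + 25*(-27)) = 24491 + (25 + 729 - 675) = 24491 + 79 = 24570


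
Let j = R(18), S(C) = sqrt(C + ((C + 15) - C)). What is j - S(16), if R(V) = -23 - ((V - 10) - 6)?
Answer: -25 - sqrt(31) ≈ -30.568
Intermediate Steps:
R(V) = -7 - V (R(V) = -23 - ((-10 + V) - 6) = -23 - (-16 + V) = -23 + (16 - V) = -7 - V)
S(C) = sqrt(15 + C) (S(C) = sqrt(C + ((15 + C) - C)) = sqrt(C + 15) = sqrt(15 + C))
j = -25 (j = -7 - 1*18 = -7 - 18 = -25)
j - S(16) = -25 - sqrt(15 + 16) = -25 - sqrt(31)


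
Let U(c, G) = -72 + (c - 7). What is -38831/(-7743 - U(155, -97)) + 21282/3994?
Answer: 160747486/15614543 ≈ 10.295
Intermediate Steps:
U(c, G) = -79 + c (U(c, G) = -72 + (-7 + c) = -79 + c)
-38831/(-7743 - U(155, -97)) + 21282/3994 = -38831/(-7743 - (-79 + 155)) + 21282/3994 = -38831/(-7743 - 1*76) + 21282*(1/3994) = -38831/(-7743 - 76) + 10641/1997 = -38831/(-7819) + 10641/1997 = -38831*(-1/7819) + 10641/1997 = 38831/7819 + 10641/1997 = 160747486/15614543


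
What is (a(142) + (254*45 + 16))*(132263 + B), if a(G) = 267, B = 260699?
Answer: 4602763906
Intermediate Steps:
(a(142) + (254*45 + 16))*(132263 + B) = (267 + (254*45 + 16))*(132263 + 260699) = (267 + (11430 + 16))*392962 = (267 + 11446)*392962 = 11713*392962 = 4602763906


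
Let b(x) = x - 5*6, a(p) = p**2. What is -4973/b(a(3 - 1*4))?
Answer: 4973/29 ≈ 171.48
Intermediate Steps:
b(x) = -30 + x (b(x) = x - 30 = -30 + x)
-4973/b(a(3 - 1*4)) = -4973/(-30 + (3 - 1*4)**2) = -4973/(-30 + (3 - 4)**2) = -4973/(-30 + (-1)**2) = -4973/(-30 + 1) = -4973/(-29) = -4973*(-1/29) = 4973/29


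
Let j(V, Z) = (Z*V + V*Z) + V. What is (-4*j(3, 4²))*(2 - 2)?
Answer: 0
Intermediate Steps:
j(V, Z) = V + 2*V*Z (j(V, Z) = (V*Z + V*Z) + V = 2*V*Z + V = V + 2*V*Z)
(-4*j(3, 4²))*(2 - 2) = (-12*(1 + 2*4²))*(2 - 2) = -12*(1 + 2*16)*0 = -12*(1 + 32)*0 = -12*33*0 = -4*99*0 = -396*0 = 0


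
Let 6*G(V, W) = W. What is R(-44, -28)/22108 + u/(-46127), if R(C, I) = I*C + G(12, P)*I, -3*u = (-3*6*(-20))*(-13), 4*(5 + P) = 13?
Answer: 136300127/6118654296 ≈ 0.022276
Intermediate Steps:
P = -7/4 (P = -5 + (¼)*13 = -5 + 13/4 = -7/4 ≈ -1.7500)
G(V, W) = W/6
u = 1560 (u = --3*6*(-20)*(-13)/3 = -(-18*(-20))*(-13)/3 = -120*(-13) = -⅓*(-4680) = 1560)
R(C, I) = -7*I/24 + C*I (R(C, I) = I*C + ((⅙)*(-7/4))*I = C*I - 7*I/24 = -7*I/24 + C*I)
R(-44, -28)/22108 + u/(-46127) = ((1/24)*(-28)*(-7 + 24*(-44)))/22108 + 1560/(-46127) = ((1/24)*(-28)*(-7 - 1056))*(1/22108) + 1560*(-1/46127) = ((1/24)*(-28)*(-1063))*(1/22108) - 1560/46127 = (7441/6)*(1/22108) - 1560/46127 = 7441/132648 - 1560/46127 = 136300127/6118654296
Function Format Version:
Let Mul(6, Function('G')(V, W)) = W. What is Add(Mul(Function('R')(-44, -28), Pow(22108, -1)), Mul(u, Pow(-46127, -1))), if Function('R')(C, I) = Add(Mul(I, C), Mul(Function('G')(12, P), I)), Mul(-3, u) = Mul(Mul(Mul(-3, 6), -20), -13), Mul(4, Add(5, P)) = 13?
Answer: Rational(136300127, 6118654296) ≈ 0.022276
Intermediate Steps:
P = Rational(-7, 4) (P = Add(-5, Mul(Rational(1, 4), 13)) = Add(-5, Rational(13, 4)) = Rational(-7, 4) ≈ -1.7500)
Function('G')(V, W) = Mul(Rational(1, 6), W)
u = 1560 (u = Mul(Rational(-1, 3), Mul(Mul(Mul(-3, 6), -20), -13)) = Mul(Rational(-1, 3), Mul(Mul(-18, -20), -13)) = Mul(Rational(-1, 3), Mul(360, -13)) = Mul(Rational(-1, 3), -4680) = 1560)
Function('R')(C, I) = Add(Mul(Rational(-7, 24), I), Mul(C, I)) (Function('R')(C, I) = Add(Mul(I, C), Mul(Mul(Rational(1, 6), Rational(-7, 4)), I)) = Add(Mul(C, I), Mul(Rational(-7, 24), I)) = Add(Mul(Rational(-7, 24), I), Mul(C, I)))
Add(Mul(Function('R')(-44, -28), Pow(22108, -1)), Mul(u, Pow(-46127, -1))) = Add(Mul(Mul(Rational(1, 24), -28, Add(-7, Mul(24, -44))), Pow(22108, -1)), Mul(1560, Pow(-46127, -1))) = Add(Mul(Mul(Rational(1, 24), -28, Add(-7, -1056)), Rational(1, 22108)), Mul(1560, Rational(-1, 46127))) = Add(Mul(Mul(Rational(1, 24), -28, -1063), Rational(1, 22108)), Rational(-1560, 46127)) = Add(Mul(Rational(7441, 6), Rational(1, 22108)), Rational(-1560, 46127)) = Add(Rational(7441, 132648), Rational(-1560, 46127)) = Rational(136300127, 6118654296)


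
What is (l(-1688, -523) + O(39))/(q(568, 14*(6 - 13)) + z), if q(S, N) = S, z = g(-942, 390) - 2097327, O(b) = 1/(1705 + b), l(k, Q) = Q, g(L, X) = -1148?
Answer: 912111/3658749808 ≈ 0.00024930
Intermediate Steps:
z = -2098475 (z = -1148 - 2097327 = -2098475)
(l(-1688, -523) + O(39))/(q(568, 14*(6 - 13)) + z) = (-523 + 1/(1705 + 39))/(568 - 2098475) = (-523 + 1/1744)/(-2097907) = (-523 + 1/1744)*(-1/2097907) = -912111/1744*(-1/2097907) = 912111/3658749808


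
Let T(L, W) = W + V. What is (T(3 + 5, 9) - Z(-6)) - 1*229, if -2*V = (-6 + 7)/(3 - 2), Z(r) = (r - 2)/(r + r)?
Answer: -1327/6 ≈ -221.17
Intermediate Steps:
Z(r) = (-2 + r)/(2*r) (Z(r) = (-2 + r)/((2*r)) = (-2 + r)*(1/(2*r)) = (-2 + r)/(2*r))
V = -1/2 (V = -(-6 + 7)/(2*(3 - 2)) = -1/(2*1) = -1/2 ≈ -0.50000)
T(L, W) = -1/2 + W (T(L, W) = W - 1/2 = -1/2 + W)
(T(3 + 5, 9) - Z(-6)) - 1*229 = ((-1/2 + 9) - (-2 - 6)/(2*(-6))) - 1*229 = (17/2 - (-1)*(-8)/(2*6)) - 229 = (17/2 - 1*2/3) - 229 = (17/2 - 2/3) - 229 = 47/6 - 229 = -1327/6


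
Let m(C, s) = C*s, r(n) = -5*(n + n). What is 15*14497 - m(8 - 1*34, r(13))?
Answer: 214075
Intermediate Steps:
r(n) = -10*n
15*14497 - m(8 - 1*34, r(13)) = 15*14497 - (8 - 1*34)*(-10*13) = 217455 - (8 - 34)*(-130) = 217455 - (-26)*(-130) = 217455 - 1*3380 = 217455 - 3380 = 214075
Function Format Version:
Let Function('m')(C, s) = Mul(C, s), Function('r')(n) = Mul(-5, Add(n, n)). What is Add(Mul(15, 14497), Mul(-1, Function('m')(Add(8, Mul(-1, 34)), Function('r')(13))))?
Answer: 214075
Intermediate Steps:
Function('r')(n) = Mul(-10, n) (Function('r')(n) = Mul(-5, Mul(2, n)) = Mul(-10, n))
Add(Mul(15, 14497), Mul(-1, Function('m')(Add(8, Mul(-1, 34)), Function('r')(13)))) = Add(Mul(15, 14497), Mul(-1, Mul(Add(8, Mul(-1, 34)), Mul(-10, 13)))) = Add(217455, Mul(-1, Mul(Add(8, -34), -130))) = Add(217455, Mul(-1, Mul(-26, -130))) = Add(217455, Mul(-1, 3380)) = Add(217455, -3380) = 214075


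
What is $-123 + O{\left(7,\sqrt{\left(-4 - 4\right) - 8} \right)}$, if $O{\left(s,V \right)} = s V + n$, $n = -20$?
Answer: $-143 + 28 i \approx -143.0 + 28.0 i$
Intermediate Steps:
$O{\left(s,V \right)} = -20 + V s$ ($O{\left(s,V \right)} = s V - 20 = V s - 20 = -20 + V s$)
$-123 + O{\left(7,\sqrt{\left(-4 - 4\right) - 8} \right)} = -123 - \left(20 - \sqrt{\left(-4 - 4\right) - 8} \cdot 7\right) = -123 - \left(20 - \sqrt{-8 - 8} \cdot 7\right) = -123 - \left(20 - \sqrt{-16} \cdot 7\right) = -123 - \left(20 - 4 i 7\right) = -123 - \left(20 - 28 i\right) = -143 + 28 i$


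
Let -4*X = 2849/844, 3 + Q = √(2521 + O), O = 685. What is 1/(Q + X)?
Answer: 43810352/36371584927 + 11397376*√3206/36371584927 ≈ 0.018947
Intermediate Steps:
Q = -3 + √3206 (Q = -3 + √(2521 + 685) = -3 + √3206 ≈ 53.622)
X = -2849/3376 (X = -2849/(4*844) = -¼*2849/844 = -2849/3376 ≈ -0.84390)
1/(Q + X) = 1/((-3 + √3206) - 2849/3376) = 1/(-12977/3376 + √3206)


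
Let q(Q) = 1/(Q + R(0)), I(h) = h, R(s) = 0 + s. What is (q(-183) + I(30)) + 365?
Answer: 72284/183 ≈ 394.99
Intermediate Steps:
R(s) = s
q(Q) = 1/Q (q(Q) = 1/(Q + 0) = 1/Q)
(q(-183) + I(30)) + 365 = (1/(-183) + 30) + 365 = (-1/183 + 30) + 365 = 5489/183 + 365 = 72284/183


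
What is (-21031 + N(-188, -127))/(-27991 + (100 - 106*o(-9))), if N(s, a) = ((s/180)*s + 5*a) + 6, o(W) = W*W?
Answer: 965864/1641465 ≈ 0.58842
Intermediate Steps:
o(W) = W²
N(s, a) = 6 + 5*a + s²/180 (N(s, a) = ((s*(1/180))*s + 5*a) + 6 = ((s/180)*s + 5*a) + 6 = (s²/180 + 5*a) + 6 = (5*a + s²/180) + 6 = 6 + 5*a + s²/180)
(-21031 + N(-188, -127))/(-27991 + (100 - 106*o(-9))) = (-21031 + (6 + 5*(-127) + (1/180)*(-188)²))/(-27991 + (100 - 106*(-9)²)) = (-21031 + (6 - 635 + (1/180)*35344))/(-27991 + (100 - 106*81)) = (-21031 + (6 - 635 + 8836/45))/(-27991 + (100 - 8586)) = (-21031 - 19469/45)/(-27991 - 8486) = -965864/45/(-36477) = -965864/45*(-1/36477) = 965864/1641465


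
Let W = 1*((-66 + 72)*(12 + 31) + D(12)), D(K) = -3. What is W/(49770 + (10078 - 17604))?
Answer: 255/42244 ≈ 0.0060364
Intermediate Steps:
W = 255 (W = 1*((-66 + 72)*(12 + 31) - 3) = 1*(6*43 - 3) = 1*(258 - 3) = 1*255 = 255)
W/(49770 + (10078 - 17604)) = 255/(49770 + (10078 - 17604)) = 255/(49770 - 7526) = 255/42244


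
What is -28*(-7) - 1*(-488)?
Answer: 684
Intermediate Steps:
-28*(-7) - 1*(-488) = 196 + 488 = 684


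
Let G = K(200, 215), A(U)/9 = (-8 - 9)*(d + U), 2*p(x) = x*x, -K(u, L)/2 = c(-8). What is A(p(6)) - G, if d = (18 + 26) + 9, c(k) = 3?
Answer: -10857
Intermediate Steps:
K(u, L) = -6 (K(u, L) = -2*3 = -6)
d = 53 (d = 44 + 9 = 53)
p(x) = x²/2 (p(x) = (x*x)/2 = x²/2)
A(U) = -8109 - 153*U (A(U) = 9*((-8 - 9)*(53 + U)) = 9*(-17*(53 + U)) = 9*(-901 - 17*U) = -8109 - 153*U)
G = -6
A(p(6)) - G = (-8109 - 153*6²/2) - 1*(-6) = (-8109 - 153*36/2) + 6 = (-8109 - 153*18) + 6 = (-8109 - 2754) + 6 = -10863 + 6 = -10857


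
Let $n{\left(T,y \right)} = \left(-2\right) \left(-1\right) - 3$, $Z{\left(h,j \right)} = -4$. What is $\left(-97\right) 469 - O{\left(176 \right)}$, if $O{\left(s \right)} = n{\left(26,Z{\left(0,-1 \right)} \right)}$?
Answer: $-45492$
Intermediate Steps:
$n{\left(T,y \right)} = -1$ ($n{\left(T,y \right)} = 2 - 3 = -1$)
$O{\left(s \right)} = -1$
$\left(-97\right) 469 - O{\left(176 \right)} = \left(-97\right) 469 - -1 = -45493 + 1 = -45492$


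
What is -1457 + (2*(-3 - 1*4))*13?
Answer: -1639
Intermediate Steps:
-1457 + (2*(-3 - 1*4))*13 = -1457 + (2*(-3 - 4))*13 = -1457 + (2*(-7))*13 = -1457 - 14*13 = -1457 - 182 = -1639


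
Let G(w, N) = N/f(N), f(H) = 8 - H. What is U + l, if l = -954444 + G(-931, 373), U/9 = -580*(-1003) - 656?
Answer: 1560488507/365 ≈ 4.2753e+6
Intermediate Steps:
U = 5229756 (U = 9*(-580*(-1003) - 656) = 9*(581740 - 656) = 9*581084 = 5229756)
G(w, N) = N/(8 - N)
l = -348372433/365 (l = -954444 - 1*373/(-8 + 373) = -954444 - 1*373/365 = -954444 - 1*373*1/365 = -954444 - 373/365 = -348372433/365 ≈ -9.5445e+5)
U + l = 5229756 - 348372433/365 = 1560488507/365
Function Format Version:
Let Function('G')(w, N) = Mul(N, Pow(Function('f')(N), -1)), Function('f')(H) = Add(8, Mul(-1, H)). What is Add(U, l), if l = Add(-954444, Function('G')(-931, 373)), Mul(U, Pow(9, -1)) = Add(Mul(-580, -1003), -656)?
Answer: Rational(1560488507, 365) ≈ 4.2753e+6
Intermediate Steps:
U = 5229756 (U = Mul(9, Add(Mul(-580, -1003), -656)) = Mul(9, Add(581740, -656)) = Mul(9, 581084) = 5229756)
Function('G')(w, N) = Mul(N, Pow(Add(8, Mul(-1, N)), -1))
l = Rational(-348372433, 365) (l = Add(-954444, Mul(-1, 373, Pow(Add(-8, 373), -1))) = Add(-954444, Mul(-1, 373, Pow(365, -1))) = Add(-954444, Mul(-1, 373, Rational(1, 365))) = Add(-954444, Rational(-373, 365)) = Rational(-348372433, 365) ≈ -9.5445e+5)
Add(U, l) = Add(5229756, Rational(-348372433, 365)) = Rational(1560488507, 365)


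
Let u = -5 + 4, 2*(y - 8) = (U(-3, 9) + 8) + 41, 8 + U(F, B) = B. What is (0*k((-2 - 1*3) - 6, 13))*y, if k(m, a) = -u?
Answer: 0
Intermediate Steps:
U(F, B) = -8 + B
y = 33 (y = 8 + (((-8 + 9) + 8) + 41)/2 = 8 + ((1 + 8) + 41)/2 = 8 + (9 + 41)/2 = 8 + (½)*50 = 8 + 25 = 33)
u = -1
k(m, a) = 1 (k(m, a) = -1*(-1) = 1)
(0*k((-2 - 1*3) - 6, 13))*y = (0*1)*33 = 0*33 = 0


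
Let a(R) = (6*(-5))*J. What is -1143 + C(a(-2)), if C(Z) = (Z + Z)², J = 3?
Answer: 31257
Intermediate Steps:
a(R) = -90 (a(R) = (6*(-5))*3 = -30*3 = -90)
C(Z) = 4*Z² (C(Z) = (2*Z)² = 4*Z²)
-1143 + C(a(-2)) = -1143 + 4*(-90)² = -1143 + 4*8100 = -1143 + 32400 = 31257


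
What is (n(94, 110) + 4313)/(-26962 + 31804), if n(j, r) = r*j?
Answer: 14653/4842 ≈ 3.0262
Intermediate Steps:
n(j, r) = j*r
(n(94, 110) + 4313)/(-26962 + 31804) = (94*110 + 4313)/(-26962 + 31804) = (10340 + 4313)/4842 = 14653*(1/4842) = 14653/4842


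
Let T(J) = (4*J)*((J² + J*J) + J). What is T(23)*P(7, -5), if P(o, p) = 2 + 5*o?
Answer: 3679724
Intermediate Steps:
T(J) = 4*J*(J + 2*J²) (T(J) = (4*J)*((J² + J²) + J) = (4*J)*(2*J² + J) = (4*J)*(J + 2*J²) = 4*J*(J + 2*J²))
T(23)*P(7, -5) = (23²*(4 + 8*23))*(2 + 5*7) = (529*(4 + 184))*(2 + 35) = (529*188)*37 = 99452*37 = 3679724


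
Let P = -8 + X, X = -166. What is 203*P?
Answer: -35322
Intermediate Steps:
P = -174 (P = -8 - 166 = -174)
203*P = 203*(-174) = -35322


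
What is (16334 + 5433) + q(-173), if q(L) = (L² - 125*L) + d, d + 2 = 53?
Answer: 73372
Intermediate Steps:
d = 51 (d = -2 + 53 = 51)
q(L) = 51 + L² - 125*L (q(L) = (L² - 125*L) + 51 = 51 + L² - 125*L)
(16334 + 5433) + q(-173) = (16334 + 5433) + (51 + (-173)² - 125*(-173)) = 21767 + (51 + 29929 + 21625) = 21767 + 51605 = 73372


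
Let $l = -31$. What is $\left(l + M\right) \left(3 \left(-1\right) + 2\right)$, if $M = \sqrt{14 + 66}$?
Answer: $31 - 4 \sqrt{5} \approx 22.056$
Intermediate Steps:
$M = 4 \sqrt{5}$ ($M = \sqrt{80} = 4 \sqrt{5} \approx 8.9443$)
$\left(l + M\right) \left(3 \left(-1\right) + 2\right) = \left(-31 + 4 \sqrt{5}\right) \left(3 \left(-1\right) + 2\right) = \left(-31 + 4 \sqrt{5}\right) \left(-3 + 2\right) = \left(-31 + 4 \sqrt{5}\right) \left(-1\right) = 31 - 4 \sqrt{5}$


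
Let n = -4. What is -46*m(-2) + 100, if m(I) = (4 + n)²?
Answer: 100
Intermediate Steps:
m(I) = 0 (m(I) = (4 - 4)² = 0² = 0)
-46*m(-2) + 100 = -46*0 + 100 = 0 + 100 = 100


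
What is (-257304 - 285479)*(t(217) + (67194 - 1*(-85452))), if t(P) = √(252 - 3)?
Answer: -82853653818 - 542783*√249 ≈ -8.2862e+10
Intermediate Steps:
t(P) = √249
(-257304 - 285479)*(t(217) + (67194 - 1*(-85452))) = (-257304 - 285479)*(√249 + (67194 - 1*(-85452))) = -542783*(√249 + (67194 + 85452)) = -542783*(√249 + 152646) = -542783*(152646 + √249) = -82853653818 - 542783*√249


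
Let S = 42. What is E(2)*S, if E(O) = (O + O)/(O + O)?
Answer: 42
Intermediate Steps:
E(O) = 1 (E(O) = (2*O)/((2*O)) = (2*O)*(1/(2*O)) = 1)
E(2)*S = 1*42 = 42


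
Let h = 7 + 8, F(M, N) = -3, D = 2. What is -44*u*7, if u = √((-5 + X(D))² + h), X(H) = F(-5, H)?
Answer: -308*√79 ≈ -2737.6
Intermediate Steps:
h = 15
X(H) = -3
u = √79 (u = √((-5 - 3)² + 15) = √((-8)² + 15) = √(64 + 15) = √79 ≈ 8.8882)
-44*u*7 = -44*√79*7 = -308*√79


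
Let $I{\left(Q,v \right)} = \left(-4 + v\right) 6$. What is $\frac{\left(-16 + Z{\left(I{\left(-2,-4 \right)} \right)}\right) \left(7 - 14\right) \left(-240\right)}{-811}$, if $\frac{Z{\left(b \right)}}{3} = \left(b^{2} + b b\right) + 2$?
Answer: $- \frac{23207520}{811} \approx -28616.0$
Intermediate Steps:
$I{\left(Q,v \right)} = -24 + 6 v$
$Z{\left(b \right)} = 6 + 6 b^{2}$ ($Z{\left(b \right)} = 3 \left(\left(b^{2} + b b\right) + 2\right) = 3 \left(\left(b^{2} + b^{2}\right) + 2\right) = 3 \left(2 b^{2} + 2\right) = 3 \left(2 + 2 b^{2}\right) = 6 + 6 b^{2}$)
$\frac{\left(-16 + Z{\left(I{\left(-2,-4 \right)} \right)}\right) \left(7 - 14\right) \left(-240\right)}{-811} = \frac{\left(-16 + \left(6 + 6 \left(-24 + 6 \left(-4\right)\right)^{2}\right)\right) \left(7 - 14\right) \left(-240\right)}{-811} = \left(-16 + \left(6 + 6 \left(-24 - 24\right)^{2}\right)\right) \left(-7\right) \left(-240\right) \left(- \frac{1}{811}\right) = \left(-16 + \left(6 + 6 \left(-48\right)^{2}\right)\right) \left(-7\right) \left(-240\right) \left(- \frac{1}{811}\right) = \left(-16 + \left(6 + 6 \cdot 2304\right)\right) \left(-7\right) \left(-240\right) \left(- \frac{1}{811}\right) = \left(-16 + \left(6 + 13824\right)\right) \left(-7\right) \left(-240\right) \left(- \frac{1}{811}\right) = \left(-16 + 13830\right) \left(-7\right) \left(-240\right) \left(- \frac{1}{811}\right) = 13814 \left(-7\right) \left(-240\right) \left(- \frac{1}{811}\right) = \left(-96698\right) \left(-240\right) \left(- \frac{1}{811}\right) = 23207520 \left(- \frac{1}{811}\right) = - \frac{23207520}{811}$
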